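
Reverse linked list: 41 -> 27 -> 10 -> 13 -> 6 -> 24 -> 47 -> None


Step 1: curr=41, set curr.next=prev(None) | reversed so far: 41
Step 2: curr=27, set curr.next=prev(41) | reversed so far: 27 -> 41
Step 3: curr=10, set curr.next=prev(27) | reversed so far: 10 -> 27 -> 41
Step 4: curr=13, set curr.next=prev(10) | reversed so far: 13 -> 10 -> 27 -> 41
Step 5: curr=6, set curr.next=prev(13) | reversed so far: 6 -> 13 -> 10 -> 27 -> 41
Step 6: curr=24, set curr.next=prev(6) | reversed so far: 24 -> 6 -> 13 -> 10 -> 27 -> 41
Step 7: curr=47, set curr.next=prev(24) | reversed so far: 47 -> 24 -> 6 -> 13 -> 10 -> 27 -> 41

47 -> 24 -> 6 -> 13 -> 10 -> 27 -> 41 -> None


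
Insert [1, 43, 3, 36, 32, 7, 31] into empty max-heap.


Insert 1: [1]
Insert 43: [43, 1]
Insert 3: [43, 1, 3]
Insert 36: [43, 36, 3, 1]
Insert 32: [43, 36, 3, 1, 32]
Insert 7: [43, 36, 7, 1, 32, 3]
Insert 31: [43, 36, 31, 1, 32, 3, 7]

Final heap: [43, 36, 31, 1, 32, 3, 7]


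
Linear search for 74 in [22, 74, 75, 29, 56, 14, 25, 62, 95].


i=0: 22!=74
i=1: 74==74 found!

Found at 1, 2 comps


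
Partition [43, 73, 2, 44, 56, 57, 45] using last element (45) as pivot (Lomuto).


Pivot: 45
  43 <= 45: advance i (no swap)
  2 <= 45: swap -> [43, 2, 73, 44, 56, 57, 45]
  44 <= 45: swap -> [43, 2, 44, 73, 56, 57, 45]
Place pivot at 3: [43, 2, 44, 45, 56, 57, 73]

Partitioned: [43, 2, 44, 45, 56, 57, 73]


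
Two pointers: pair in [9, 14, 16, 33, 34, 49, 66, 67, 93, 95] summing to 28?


lo=0(9)+hi=9(95)=104
lo=0(9)+hi=8(93)=102
lo=0(9)+hi=7(67)=76
lo=0(9)+hi=6(66)=75
lo=0(9)+hi=5(49)=58
lo=0(9)+hi=4(34)=43
lo=0(9)+hi=3(33)=42
lo=0(9)+hi=2(16)=25
lo=1(14)+hi=2(16)=30

No pair found


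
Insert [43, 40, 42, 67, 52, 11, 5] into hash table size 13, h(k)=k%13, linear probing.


Insert 43: h=4 -> slot 4
Insert 40: h=1 -> slot 1
Insert 42: h=3 -> slot 3
Insert 67: h=2 -> slot 2
Insert 52: h=0 -> slot 0
Insert 11: h=11 -> slot 11
Insert 5: h=5 -> slot 5

Table: [52, 40, 67, 42, 43, 5, None, None, None, None, None, 11, None]


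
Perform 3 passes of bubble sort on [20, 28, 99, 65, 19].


Initial: [20, 28, 99, 65, 19]
Pass 1: [20, 28, 65, 19, 99] (2 swaps)
Pass 2: [20, 28, 19, 65, 99] (1 swaps)
Pass 3: [20, 19, 28, 65, 99] (1 swaps)

After 3 passes: [20, 19, 28, 65, 99]


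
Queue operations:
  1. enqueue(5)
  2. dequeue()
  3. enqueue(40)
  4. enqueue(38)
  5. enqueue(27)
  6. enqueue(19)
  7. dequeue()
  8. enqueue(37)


enqueue(5) -> [5]
dequeue()->5, []
enqueue(40) -> [40]
enqueue(38) -> [40, 38]
enqueue(27) -> [40, 38, 27]
enqueue(19) -> [40, 38, 27, 19]
dequeue()->40, [38, 27, 19]
enqueue(37) -> [38, 27, 19, 37]

Final queue: [38, 27, 19, 37]


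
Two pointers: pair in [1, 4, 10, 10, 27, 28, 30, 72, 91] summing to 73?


lo=0(1)+hi=8(91)=92
lo=0(1)+hi=7(72)=73

Yes: 1+72=73


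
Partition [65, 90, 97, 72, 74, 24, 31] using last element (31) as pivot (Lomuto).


Pivot: 31
  24 <= 31: swap -> [24, 90, 97, 72, 74, 65, 31]
Place pivot at 1: [24, 31, 97, 72, 74, 65, 90]

Partitioned: [24, 31, 97, 72, 74, 65, 90]


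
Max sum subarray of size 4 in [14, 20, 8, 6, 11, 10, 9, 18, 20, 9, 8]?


[0:4]: 48
[1:5]: 45
[2:6]: 35
[3:7]: 36
[4:8]: 48
[5:9]: 57
[6:10]: 56
[7:11]: 55

Max: 57 at [5:9]


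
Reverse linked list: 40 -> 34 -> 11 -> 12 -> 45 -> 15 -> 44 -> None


Step 1: curr=40, set curr.next=prev(None) | reversed so far: 40
Step 2: curr=34, set curr.next=prev(40) | reversed so far: 34 -> 40
Step 3: curr=11, set curr.next=prev(34) | reversed so far: 11 -> 34 -> 40
Step 4: curr=12, set curr.next=prev(11) | reversed so far: 12 -> 11 -> 34 -> 40
Step 5: curr=45, set curr.next=prev(12) | reversed so far: 45 -> 12 -> 11 -> 34 -> 40
Step 6: curr=15, set curr.next=prev(45) | reversed so far: 15 -> 45 -> 12 -> 11 -> 34 -> 40
Step 7: curr=44, set curr.next=prev(15) | reversed so far: 44 -> 15 -> 45 -> 12 -> 11 -> 34 -> 40

44 -> 15 -> 45 -> 12 -> 11 -> 34 -> 40 -> None


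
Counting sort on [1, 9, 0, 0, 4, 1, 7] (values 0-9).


Input: [1, 9, 0, 0, 4, 1, 7]
Counts: [2, 2, 0, 0, 1, 0, 0, 1, 0, 1]

Sorted: [0, 0, 1, 1, 4, 7, 9]


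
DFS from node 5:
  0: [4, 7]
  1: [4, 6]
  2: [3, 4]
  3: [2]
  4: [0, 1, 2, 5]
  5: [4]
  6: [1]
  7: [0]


Visit 5, push [4]
Visit 4, push [2, 1, 0]
Visit 0, push [7]
Visit 7, push []
Visit 1, push [6]
Visit 6, push []
Visit 2, push [3]
Visit 3, push []

DFS order: [5, 4, 0, 7, 1, 6, 2, 3]


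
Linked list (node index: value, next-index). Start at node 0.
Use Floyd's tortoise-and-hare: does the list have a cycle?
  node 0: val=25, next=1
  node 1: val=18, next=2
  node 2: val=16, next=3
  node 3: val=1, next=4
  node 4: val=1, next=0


Floyd's tortoise (slow, +1) and hare (fast, +2):
  init: slow=0, fast=0
  step 1: slow=1, fast=2
  step 2: slow=2, fast=4
  step 3: slow=3, fast=1
  step 4: slow=4, fast=3
  step 5: slow=0, fast=0
  slow == fast at node 0: cycle detected

Cycle: yes


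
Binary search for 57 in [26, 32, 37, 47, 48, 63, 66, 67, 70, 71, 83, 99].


Step 1: lo=0, hi=11, mid=5, val=63
Step 2: lo=0, hi=4, mid=2, val=37
Step 3: lo=3, hi=4, mid=3, val=47
Step 4: lo=4, hi=4, mid=4, val=48

Not found


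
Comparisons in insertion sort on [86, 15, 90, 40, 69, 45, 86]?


Algorithm: insertion sort
Input: [86, 15, 90, 40, 69, 45, 86]
Sorted: [15, 40, 45, 69, 86, 86, 90]

14


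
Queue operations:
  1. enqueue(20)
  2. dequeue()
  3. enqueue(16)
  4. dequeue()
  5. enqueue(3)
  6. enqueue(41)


enqueue(20) -> [20]
dequeue()->20, []
enqueue(16) -> [16]
dequeue()->16, []
enqueue(3) -> [3]
enqueue(41) -> [3, 41]

Final queue: [3, 41]


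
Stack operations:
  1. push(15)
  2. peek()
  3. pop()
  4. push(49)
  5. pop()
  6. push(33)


push(15) -> [15]
peek()->15
pop()->15, []
push(49) -> [49]
pop()->49, []
push(33) -> [33]

Final stack: [33]


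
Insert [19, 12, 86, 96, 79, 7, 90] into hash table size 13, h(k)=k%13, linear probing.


Insert 19: h=6 -> slot 6
Insert 12: h=12 -> slot 12
Insert 86: h=8 -> slot 8
Insert 96: h=5 -> slot 5
Insert 79: h=1 -> slot 1
Insert 7: h=7 -> slot 7
Insert 90: h=12, 1 probes -> slot 0

Table: [90, 79, None, None, None, 96, 19, 7, 86, None, None, None, 12]


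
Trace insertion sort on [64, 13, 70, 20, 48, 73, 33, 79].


Initial: [64, 13, 70, 20, 48, 73, 33, 79]
Insert 13: [13, 64, 70, 20, 48, 73, 33, 79]
Insert 70: [13, 64, 70, 20, 48, 73, 33, 79]
Insert 20: [13, 20, 64, 70, 48, 73, 33, 79]
Insert 48: [13, 20, 48, 64, 70, 73, 33, 79]
Insert 73: [13, 20, 48, 64, 70, 73, 33, 79]
Insert 33: [13, 20, 33, 48, 64, 70, 73, 79]
Insert 79: [13, 20, 33, 48, 64, 70, 73, 79]

Sorted: [13, 20, 33, 48, 64, 70, 73, 79]


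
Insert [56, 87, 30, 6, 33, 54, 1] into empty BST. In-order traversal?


Insert 56: root
Insert 87: R from 56
Insert 30: L from 56
Insert 6: L from 56 -> L from 30
Insert 33: L from 56 -> R from 30
Insert 54: L from 56 -> R from 30 -> R from 33
Insert 1: L from 56 -> L from 30 -> L from 6

In-order: [1, 6, 30, 33, 54, 56, 87]


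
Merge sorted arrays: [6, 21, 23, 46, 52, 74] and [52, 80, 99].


Take 6 from A
Take 21 from A
Take 23 from A
Take 46 from A
Take 52 from A
Take 52 from B
Take 74 from A

Merged: [6, 21, 23, 46, 52, 52, 74, 80, 99]


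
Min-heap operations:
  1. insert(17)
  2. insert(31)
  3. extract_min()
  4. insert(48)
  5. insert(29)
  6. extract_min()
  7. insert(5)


insert(17) -> [17]
insert(31) -> [17, 31]
extract_min()->17, [31]
insert(48) -> [31, 48]
insert(29) -> [29, 48, 31]
extract_min()->29, [31, 48]
insert(5) -> [5, 48, 31]

Final heap: [5, 48, 31]


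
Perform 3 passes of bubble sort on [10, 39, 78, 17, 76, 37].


Initial: [10, 39, 78, 17, 76, 37]
Pass 1: [10, 39, 17, 76, 37, 78] (3 swaps)
Pass 2: [10, 17, 39, 37, 76, 78] (2 swaps)
Pass 3: [10, 17, 37, 39, 76, 78] (1 swaps)

After 3 passes: [10, 17, 37, 39, 76, 78]


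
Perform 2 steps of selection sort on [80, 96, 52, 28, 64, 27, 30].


Initial: [80, 96, 52, 28, 64, 27, 30]
Step 1: min=27 at 5
  Swap: [27, 96, 52, 28, 64, 80, 30]
Step 2: min=28 at 3
  Swap: [27, 28, 52, 96, 64, 80, 30]

After 2 steps: [27, 28, 52, 96, 64, 80, 30]


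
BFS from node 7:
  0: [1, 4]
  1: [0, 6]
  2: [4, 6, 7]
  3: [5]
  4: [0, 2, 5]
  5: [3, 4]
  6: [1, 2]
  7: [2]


Visit 7, enqueue [2]
Visit 2, enqueue [4, 6]
Visit 4, enqueue [0, 5]
Visit 6, enqueue [1]
Visit 0, enqueue []
Visit 5, enqueue [3]
Visit 1, enqueue []
Visit 3, enqueue []

BFS order: [7, 2, 4, 6, 0, 5, 1, 3]


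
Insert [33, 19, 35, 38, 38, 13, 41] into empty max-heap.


Insert 33: [33]
Insert 19: [33, 19]
Insert 35: [35, 19, 33]
Insert 38: [38, 35, 33, 19]
Insert 38: [38, 38, 33, 19, 35]
Insert 13: [38, 38, 33, 19, 35, 13]
Insert 41: [41, 38, 38, 19, 35, 13, 33]

Final heap: [41, 38, 38, 19, 35, 13, 33]


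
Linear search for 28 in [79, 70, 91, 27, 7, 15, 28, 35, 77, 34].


i=0: 79!=28
i=1: 70!=28
i=2: 91!=28
i=3: 27!=28
i=4: 7!=28
i=5: 15!=28
i=6: 28==28 found!

Found at 6, 7 comps


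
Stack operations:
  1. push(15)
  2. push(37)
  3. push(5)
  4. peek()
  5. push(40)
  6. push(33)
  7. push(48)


push(15) -> [15]
push(37) -> [15, 37]
push(5) -> [15, 37, 5]
peek()->5
push(40) -> [15, 37, 5, 40]
push(33) -> [15, 37, 5, 40, 33]
push(48) -> [15, 37, 5, 40, 33, 48]

Final stack: [15, 37, 5, 40, 33, 48]


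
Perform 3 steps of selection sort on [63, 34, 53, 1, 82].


Initial: [63, 34, 53, 1, 82]
Step 1: min=1 at 3
  Swap: [1, 34, 53, 63, 82]
Step 2: min=34 at 1
  Swap: [1, 34, 53, 63, 82]
Step 3: min=53 at 2
  Swap: [1, 34, 53, 63, 82]

After 3 steps: [1, 34, 53, 63, 82]


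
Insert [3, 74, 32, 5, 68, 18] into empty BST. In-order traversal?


Insert 3: root
Insert 74: R from 3
Insert 32: R from 3 -> L from 74
Insert 5: R from 3 -> L from 74 -> L from 32
Insert 68: R from 3 -> L from 74 -> R from 32
Insert 18: R from 3 -> L from 74 -> L from 32 -> R from 5

In-order: [3, 5, 18, 32, 68, 74]


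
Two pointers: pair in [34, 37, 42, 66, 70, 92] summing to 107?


lo=0(34)+hi=5(92)=126
lo=0(34)+hi=4(70)=104
lo=1(37)+hi=4(70)=107

Yes: 37+70=107


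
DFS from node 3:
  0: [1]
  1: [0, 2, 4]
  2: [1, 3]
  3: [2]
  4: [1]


Visit 3, push [2]
Visit 2, push [1]
Visit 1, push [4, 0]
Visit 0, push []
Visit 4, push []

DFS order: [3, 2, 1, 0, 4]


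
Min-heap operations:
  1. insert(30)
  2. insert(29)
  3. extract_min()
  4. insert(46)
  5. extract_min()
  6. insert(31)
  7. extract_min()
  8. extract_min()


insert(30) -> [30]
insert(29) -> [29, 30]
extract_min()->29, [30]
insert(46) -> [30, 46]
extract_min()->30, [46]
insert(31) -> [31, 46]
extract_min()->31, [46]
extract_min()->46, []

Final heap: []


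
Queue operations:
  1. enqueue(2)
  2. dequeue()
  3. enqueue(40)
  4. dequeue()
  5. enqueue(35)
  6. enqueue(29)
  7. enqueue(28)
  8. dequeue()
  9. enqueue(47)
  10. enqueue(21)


enqueue(2) -> [2]
dequeue()->2, []
enqueue(40) -> [40]
dequeue()->40, []
enqueue(35) -> [35]
enqueue(29) -> [35, 29]
enqueue(28) -> [35, 29, 28]
dequeue()->35, [29, 28]
enqueue(47) -> [29, 28, 47]
enqueue(21) -> [29, 28, 47, 21]

Final queue: [29, 28, 47, 21]


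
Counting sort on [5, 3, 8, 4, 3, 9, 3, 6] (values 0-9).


Input: [5, 3, 8, 4, 3, 9, 3, 6]
Counts: [0, 0, 0, 3, 1, 1, 1, 0, 1, 1]

Sorted: [3, 3, 3, 4, 5, 6, 8, 9]


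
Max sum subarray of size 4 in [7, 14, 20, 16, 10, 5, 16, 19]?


[0:4]: 57
[1:5]: 60
[2:6]: 51
[3:7]: 47
[4:8]: 50

Max: 60 at [1:5]


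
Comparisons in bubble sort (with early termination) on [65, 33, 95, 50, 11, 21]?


Algorithm: bubble sort (with early termination)
Input: [65, 33, 95, 50, 11, 21]
Sorted: [11, 21, 33, 50, 65, 95]

15


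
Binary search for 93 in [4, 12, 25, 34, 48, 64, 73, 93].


Step 1: lo=0, hi=7, mid=3, val=34
Step 2: lo=4, hi=7, mid=5, val=64
Step 3: lo=6, hi=7, mid=6, val=73
Step 4: lo=7, hi=7, mid=7, val=93

Found at index 7


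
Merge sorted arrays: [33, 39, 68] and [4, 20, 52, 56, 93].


Take 4 from B
Take 20 from B
Take 33 from A
Take 39 from A
Take 52 from B
Take 56 from B
Take 68 from A

Merged: [4, 20, 33, 39, 52, 56, 68, 93]


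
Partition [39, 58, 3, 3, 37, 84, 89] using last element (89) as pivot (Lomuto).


Pivot: 89
  39 <= 89: advance i (no swap)
  58 <= 89: advance i (no swap)
  3 <= 89: advance i (no swap)
  3 <= 89: advance i (no swap)
  37 <= 89: advance i (no swap)
  84 <= 89: advance i (no swap)
Place pivot at 6: [39, 58, 3, 3, 37, 84, 89]

Partitioned: [39, 58, 3, 3, 37, 84, 89]


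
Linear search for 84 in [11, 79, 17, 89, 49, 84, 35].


i=0: 11!=84
i=1: 79!=84
i=2: 17!=84
i=3: 89!=84
i=4: 49!=84
i=5: 84==84 found!

Found at 5, 6 comps


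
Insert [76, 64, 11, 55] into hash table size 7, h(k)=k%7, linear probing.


Insert 76: h=6 -> slot 6
Insert 64: h=1 -> slot 1
Insert 11: h=4 -> slot 4
Insert 55: h=6, 1 probes -> slot 0

Table: [55, 64, None, None, 11, None, 76]


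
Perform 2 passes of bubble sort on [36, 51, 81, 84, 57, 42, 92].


Initial: [36, 51, 81, 84, 57, 42, 92]
Pass 1: [36, 51, 81, 57, 42, 84, 92] (2 swaps)
Pass 2: [36, 51, 57, 42, 81, 84, 92] (2 swaps)

After 2 passes: [36, 51, 57, 42, 81, 84, 92]


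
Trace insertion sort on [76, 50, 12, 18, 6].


Initial: [76, 50, 12, 18, 6]
Insert 50: [50, 76, 12, 18, 6]
Insert 12: [12, 50, 76, 18, 6]
Insert 18: [12, 18, 50, 76, 6]
Insert 6: [6, 12, 18, 50, 76]

Sorted: [6, 12, 18, 50, 76]


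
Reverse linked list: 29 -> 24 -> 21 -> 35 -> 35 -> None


Step 1: curr=29, set curr.next=prev(None) | reversed so far: 29
Step 2: curr=24, set curr.next=prev(29) | reversed so far: 24 -> 29
Step 3: curr=21, set curr.next=prev(24) | reversed so far: 21 -> 24 -> 29
Step 4: curr=35, set curr.next=prev(21) | reversed so far: 35 -> 21 -> 24 -> 29
Step 5: curr=35, set curr.next=prev(35) | reversed so far: 35 -> 35 -> 21 -> 24 -> 29

35 -> 35 -> 21 -> 24 -> 29 -> None


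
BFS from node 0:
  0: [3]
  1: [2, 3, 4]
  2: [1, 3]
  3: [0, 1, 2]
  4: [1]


Visit 0, enqueue [3]
Visit 3, enqueue [1, 2]
Visit 1, enqueue [4]
Visit 2, enqueue []
Visit 4, enqueue []

BFS order: [0, 3, 1, 2, 4]


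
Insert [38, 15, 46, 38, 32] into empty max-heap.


Insert 38: [38]
Insert 15: [38, 15]
Insert 46: [46, 15, 38]
Insert 38: [46, 38, 38, 15]
Insert 32: [46, 38, 38, 15, 32]

Final heap: [46, 38, 38, 15, 32]


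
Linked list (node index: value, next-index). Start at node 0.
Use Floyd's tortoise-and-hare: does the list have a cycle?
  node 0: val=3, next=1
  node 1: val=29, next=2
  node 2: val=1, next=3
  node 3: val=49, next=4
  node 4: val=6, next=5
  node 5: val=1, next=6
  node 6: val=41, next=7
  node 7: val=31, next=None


Floyd's tortoise (slow, +1) and hare (fast, +2):
  init: slow=0, fast=0
  step 1: slow=1, fast=2
  step 2: slow=2, fast=4
  step 3: slow=3, fast=6
  step 4: fast 6->7->None, no cycle

Cycle: no


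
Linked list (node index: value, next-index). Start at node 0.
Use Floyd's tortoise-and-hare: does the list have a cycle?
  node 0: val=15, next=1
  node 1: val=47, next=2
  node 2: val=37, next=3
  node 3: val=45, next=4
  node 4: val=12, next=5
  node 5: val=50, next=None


Floyd's tortoise (slow, +1) and hare (fast, +2):
  init: slow=0, fast=0
  step 1: slow=1, fast=2
  step 2: slow=2, fast=4
  step 3: fast 4->5->None, no cycle

Cycle: no


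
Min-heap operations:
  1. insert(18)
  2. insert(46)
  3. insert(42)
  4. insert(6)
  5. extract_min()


insert(18) -> [18]
insert(46) -> [18, 46]
insert(42) -> [18, 46, 42]
insert(6) -> [6, 18, 42, 46]
extract_min()->6, [18, 46, 42]

Final heap: [18, 46, 42]


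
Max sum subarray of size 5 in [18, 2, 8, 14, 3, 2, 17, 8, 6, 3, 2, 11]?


[0:5]: 45
[1:6]: 29
[2:7]: 44
[3:8]: 44
[4:9]: 36
[5:10]: 36
[6:11]: 36
[7:12]: 30

Max: 45 at [0:5]


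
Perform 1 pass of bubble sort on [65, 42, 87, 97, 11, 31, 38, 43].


Initial: [65, 42, 87, 97, 11, 31, 38, 43]
Pass 1: [42, 65, 87, 11, 31, 38, 43, 97] (5 swaps)

After 1 pass: [42, 65, 87, 11, 31, 38, 43, 97]


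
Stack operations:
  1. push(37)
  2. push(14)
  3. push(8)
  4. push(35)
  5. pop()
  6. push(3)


push(37) -> [37]
push(14) -> [37, 14]
push(8) -> [37, 14, 8]
push(35) -> [37, 14, 8, 35]
pop()->35, [37, 14, 8]
push(3) -> [37, 14, 8, 3]

Final stack: [37, 14, 8, 3]


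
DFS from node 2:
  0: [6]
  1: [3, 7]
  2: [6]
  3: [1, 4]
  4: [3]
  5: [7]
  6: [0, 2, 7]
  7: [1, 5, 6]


Visit 2, push [6]
Visit 6, push [7, 0]
Visit 0, push []
Visit 7, push [5, 1]
Visit 1, push [3]
Visit 3, push [4]
Visit 4, push []
Visit 5, push []

DFS order: [2, 6, 0, 7, 1, 3, 4, 5]


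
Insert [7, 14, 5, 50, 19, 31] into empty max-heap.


Insert 7: [7]
Insert 14: [14, 7]
Insert 5: [14, 7, 5]
Insert 50: [50, 14, 5, 7]
Insert 19: [50, 19, 5, 7, 14]
Insert 31: [50, 19, 31, 7, 14, 5]

Final heap: [50, 19, 31, 7, 14, 5]


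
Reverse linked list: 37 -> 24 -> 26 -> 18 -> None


Step 1: curr=37, set curr.next=prev(None) | reversed so far: 37
Step 2: curr=24, set curr.next=prev(37) | reversed so far: 24 -> 37
Step 3: curr=26, set curr.next=prev(24) | reversed so far: 26 -> 24 -> 37
Step 4: curr=18, set curr.next=prev(26) | reversed so far: 18 -> 26 -> 24 -> 37

18 -> 26 -> 24 -> 37 -> None


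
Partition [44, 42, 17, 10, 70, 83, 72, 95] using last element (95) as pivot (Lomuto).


Pivot: 95
  44 <= 95: advance i (no swap)
  42 <= 95: advance i (no swap)
  17 <= 95: advance i (no swap)
  10 <= 95: advance i (no swap)
  70 <= 95: advance i (no swap)
  83 <= 95: advance i (no swap)
  72 <= 95: advance i (no swap)
Place pivot at 7: [44, 42, 17, 10, 70, 83, 72, 95]

Partitioned: [44, 42, 17, 10, 70, 83, 72, 95]


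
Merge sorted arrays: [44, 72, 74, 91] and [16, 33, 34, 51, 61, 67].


Take 16 from B
Take 33 from B
Take 34 from B
Take 44 from A
Take 51 from B
Take 61 from B
Take 67 from B

Merged: [16, 33, 34, 44, 51, 61, 67, 72, 74, 91]


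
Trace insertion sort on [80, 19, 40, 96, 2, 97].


Initial: [80, 19, 40, 96, 2, 97]
Insert 19: [19, 80, 40, 96, 2, 97]
Insert 40: [19, 40, 80, 96, 2, 97]
Insert 96: [19, 40, 80, 96, 2, 97]
Insert 2: [2, 19, 40, 80, 96, 97]
Insert 97: [2, 19, 40, 80, 96, 97]

Sorted: [2, 19, 40, 80, 96, 97]


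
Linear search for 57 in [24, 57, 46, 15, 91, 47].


i=0: 24!=57
i=1: 57==57 found!

Found at 1, 2 comps


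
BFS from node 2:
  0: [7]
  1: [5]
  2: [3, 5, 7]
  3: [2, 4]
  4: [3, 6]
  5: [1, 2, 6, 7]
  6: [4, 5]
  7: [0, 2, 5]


Visit 2, enqueue [3, 5, 7]
Visit 3, enqueue [4]
Visit 5, enqueue [1, 6]
Visit 7, enqueue [0]
Visit 4, enqueue []
Visit 1, enqueue []
Visit 6, enqueue []
Visit 0, enqueue []

BFS order: [2, 3, 5, 7, 4, 1, 6, 0]


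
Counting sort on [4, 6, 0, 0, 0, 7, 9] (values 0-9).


Input: [4, 6, 0, 0, 0, 7, 9]
Counts: [3, 0, 0, 0, 1, 0, 1, 1, 0, 1]

Sorted: [0, 0, 0, 4, 6, 7, 9]


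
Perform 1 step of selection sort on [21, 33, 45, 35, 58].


Initial: [21, 33, 45, 35, 58]
Step 1: min=21 at 0
  Swap: [21, 33, 45, 35, 58]

After 1 step: [21, 33, 45, 35, 58]


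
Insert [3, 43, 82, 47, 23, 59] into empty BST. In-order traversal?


Insert 3: root
Insert 43: R from 3
Insert 82: R from 3 -> R from 43
Insert 47: R from 3 -> R from 43 -> L from 82
Insert 23: R from 3 -> L from 43
Insert 59: R from 3 -> R from 43 -> L from 82 -> R from 47

In-order: [3, 23, 43, 47, 59, 82]


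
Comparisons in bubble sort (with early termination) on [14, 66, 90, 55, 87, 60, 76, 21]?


Algorithm: bubble sort (with early termination)
Input: [14, 66, 90, 55, 87, 60, 76, 21]
Sorted: [14, 21, 55, 60, 66, 76, 87, 90]

28


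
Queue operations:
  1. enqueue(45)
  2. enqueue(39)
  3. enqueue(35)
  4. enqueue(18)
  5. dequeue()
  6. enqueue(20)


enqueue(45) -> [45]
enqueue(39) -> [45, 39]
enqueue(35) -> [45, 39, 35]
enqueue(18) -> [45, 39, 35, 18]
dequeue()->45, [39, 35, 18]
enqueue(20) -> [39, 35, 18, 20]

Final queue: [39, 35, 18, 20]


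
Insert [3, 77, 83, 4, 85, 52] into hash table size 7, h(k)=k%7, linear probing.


Insert 3: h=3 -> slot 3
Insert 77: h=0 -> slot 0
Insert 83: h=6 -> slot 6
Insert 4: h=4 -> slot 4
Insert 85: h=1 -> slot 1
Insert 52: h=3, 2 probes -> slot 5

Table: [77, 85, None, 3, 4, 52, 83]


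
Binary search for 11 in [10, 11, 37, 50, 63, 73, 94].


Step 1: lo=0, hi=6, mid=3, val=50
Step 2: lo=0, hi=2, mid=1, val=11

Found at index 1


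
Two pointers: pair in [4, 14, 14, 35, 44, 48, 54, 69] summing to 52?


lo=0(4)+hi=7(69)=73
lo=0(4)+hi=6(54)=58
lo=0(4)+hi=5(48)=52

Yes: 4+48=52


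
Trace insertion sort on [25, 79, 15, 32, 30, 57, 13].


Initial: [25, 79, 15, 32, 30, 57, 13]
Insert 79: [25, 79, 15, 32, 30, 57, 13]
Insert 15: [15, 25, 79, 32, 30, 57, 13]
Insert 32: [15, 25, 32, 79, 30, 57, 13]
Insert 30: [15, 25, 30, 32, 79, 57, 13]
Insert 57: [15, 25, 30, 32, 57, 79, 13]
Insert 13: [13, 15, 25, 30, 32, 57, 79]

Sorted: [13, 15, 25, 30, 32, 57, 79]


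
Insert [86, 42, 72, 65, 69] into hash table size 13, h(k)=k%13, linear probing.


Insert 86: h=8 -> slot 8
Insert 42: h=3 -> slot 3
Insert 72: h=7 -> slot 7
Insert 65: h=0 -> slot 0
Insert 69: h=4 -> slot 4

Table: [65, None, None, 42, 69, None, None, 72, 86, None, None, None, None]


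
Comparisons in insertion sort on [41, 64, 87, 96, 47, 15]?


Algorithm: insertion sort
Input: [41, 64, 87, 96, 47, 15]
Sorted: [15, 41, 47, 64, 87, 96]

12


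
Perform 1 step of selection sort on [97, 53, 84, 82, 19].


Initial: [97, 53, 84, 82, 19]
Step 1: min=19 at 4
  Swap: [19, 53, 84, 82, 97]

After 1 step: [19, 53, 84, 82, 97]


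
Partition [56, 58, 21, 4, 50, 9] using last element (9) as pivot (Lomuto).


Pivot: 9
  4 <= 9: swap -> [4, 58, 21, 56, 50, 9]
Place pivot at 1: [4, 9, 21, 56, 50, 58]

Partitioned: [4, 9, 21, 56, 50, 58]


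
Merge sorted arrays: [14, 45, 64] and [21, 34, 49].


Take 14 from A
Take 21 from B
Take 34 from B
Take 45 from A
Take 49 from B

Merged: [14, 21, 34, 45, 49, 64]


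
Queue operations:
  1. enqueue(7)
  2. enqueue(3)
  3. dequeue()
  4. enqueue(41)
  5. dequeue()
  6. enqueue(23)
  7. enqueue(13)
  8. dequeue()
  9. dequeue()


enqueue(7) -> [7]
enqueue(3) -> [7, 3]
dequeue()->7, [3]
enqueue(41) -> [3, 41]
dequeue()->3, [41]
enqueue(23) -> [41, 23]
enqueue(13) -> [41, 23, 13]
dequeue()->41, [23, 13]
dequeue()->23, [13]

Final queue: [13]


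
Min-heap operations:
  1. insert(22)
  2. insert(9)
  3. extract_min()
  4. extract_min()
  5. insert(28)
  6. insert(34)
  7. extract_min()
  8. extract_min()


insert(22) -> [22]
insert(9) -> [9, 22]
extract_min()->9, [22]
extract_min()->22, []
insert(28) -> [28]
insert(34) -> [28, 34]
extract_min()->28, [34]
extract_min()->34, []

Final heap: []


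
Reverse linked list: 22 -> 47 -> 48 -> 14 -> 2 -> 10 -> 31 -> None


Step 1: curr=22, set curr.next=prev(None) | reversed so far: 22
Step 2: curr=47, set curr.next=prev(22) | reversed so far: 47 -> 22
Step 3: curr=48, set curr.next=prev(47) | reversed so far: 48 -> 47 -> 22
Step 4: curr=14, set curr.next=prev(48) | reversed so far: 14 -> 48 -> 47 -> 22
Step 5: curr=2, set curr.next=prev(14) | reversed so far: 2 -> 14 -> 48 -> 47 -> 22
Step 6: curr=10, set curr.next=prev(2) | reversed so far: 10 -> 2 -> 14 -> 48 -> 47 -> 22
Step 7: curr=31, set curr.next=prev(10) | reversed so far: 31 -> 10 -> 2 -> 14 -> 48 -> 47 -> 22

31 -> 10 -> 2 -> 14 -> 48 -> 47 -> 22 -> None


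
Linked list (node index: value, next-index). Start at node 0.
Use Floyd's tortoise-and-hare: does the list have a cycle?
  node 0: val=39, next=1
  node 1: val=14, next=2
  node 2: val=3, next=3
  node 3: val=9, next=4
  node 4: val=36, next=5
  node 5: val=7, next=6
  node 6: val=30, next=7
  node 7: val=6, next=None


Floyd's tortoise (slow, +1) and hare (fast, +2):
  init: slow=0, fast=0
  step 1: slow=1, fast=2
  step 2: slow=2, fast=4
  step 3: slow=3, fast=6
  step 4: fast 6->7->None, no cycle

Cycle: no


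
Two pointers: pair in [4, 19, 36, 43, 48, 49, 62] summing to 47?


lo=0(4)+hi=6(62)=66
lo=0(4)+hi=5(49)=53
lo=0(4)+hi=4(48)=52
lo=0(4)+hi=3(43)=47

Yes: 4+43=47


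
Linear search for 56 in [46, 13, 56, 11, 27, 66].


i=0: 46!=56
i=1: 13!=56
i=2: 56==56 found!

Found at 2, 3 comps


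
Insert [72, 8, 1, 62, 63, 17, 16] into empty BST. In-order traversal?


Insert 72: root
Insert 8: L from 72
Insert 1: L from 72 -> L from 8
Insert 62: L from 72 -> R from 8
Insert 63: L from 72 -> R from 8 -> R from 62
Insert 17: L from 72 -> R from 8 -> L from 62
Insert 16: L from 72 -> R from 8 -> L from 62 -> L from 17

In-order: [1, 8, 16, 17, 62, 63, 72]


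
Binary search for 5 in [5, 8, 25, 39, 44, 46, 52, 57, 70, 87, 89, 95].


Step 1: lo=0, hi=11, mid=5, val=46
Step 2: lo=0, hi=4, mid=2, val=25
Step 3: lo=0, hi=1, mid=0, val=5

Found at index 0


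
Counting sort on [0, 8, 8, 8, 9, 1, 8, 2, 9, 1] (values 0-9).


Input: [0, 8, 8, 8, 9, 1, 8, 2, 9, 1]
Counts: [1, 2, 1, 0, 0, 0, 0, 0, 4, 2]

Sorted: [0, 1, 1, 2, 8, 8, 8, 8, 9, 9]


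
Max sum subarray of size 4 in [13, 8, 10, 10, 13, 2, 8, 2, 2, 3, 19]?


[0:4]: 41
[1:5]: 41
[2:6]: 35
[3:7]: 33
[4:8]: 25
[5:9]: 14
[6:10]: 15
[7:11]: 26

Max: 41 at [0:4]


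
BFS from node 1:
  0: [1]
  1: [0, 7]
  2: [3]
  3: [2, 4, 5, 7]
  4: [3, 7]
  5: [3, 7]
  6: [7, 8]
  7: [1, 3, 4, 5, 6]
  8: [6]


Visit 1, enqueue [0, 7]
Visit 0, enqueue []
Visit 7, enqueue [3, 4, 5, 6]
Visit 3, enqueue [2]
Visit 4, enqueue []
Visit 5, enqueue []
Visit 6, enqueue [8]
Visit 2, enqueue []
Visit 8, enqueue []

BFS order: [1, 0, 7, 3, 4, 5, 6, 2, 8]


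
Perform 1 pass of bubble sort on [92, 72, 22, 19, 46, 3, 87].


Initial: [92, 72, 22, 19, 46, 3, 87]
Pass 1: [72, 22, 19, 46, 3, 87, 92] (6 swaps)

After 1 pass: [72, 22, 19, 46, 3, 87, 92]


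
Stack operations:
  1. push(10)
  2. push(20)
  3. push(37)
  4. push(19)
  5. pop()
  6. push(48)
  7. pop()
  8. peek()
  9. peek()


push(10) -> [10]
push(20) -> [10, 20]
push(37) -> [10, 20, 37]
push(19) -> [10, 20, 37, 19]
pop()->19, [10, 20, 37]
push(48) -> [10, 20, 37, 48]
pop()->48, [10, 20, 37]
peek()->37
peek()->37

Final stack: [10, 20, 37]


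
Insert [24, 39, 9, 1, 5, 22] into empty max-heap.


Insert 24: [24]
Insert 39: [39, 24]
Insert 9: [39, 24, 9]
Insert 1: [39, 24, 9, 1]
Insert 5: [39, 24, 9, 1, 5]
Insert 22: [39, 24, 22, 1, 5, 9]

Final heap: [39, 24, 22, 1, 5, 9]


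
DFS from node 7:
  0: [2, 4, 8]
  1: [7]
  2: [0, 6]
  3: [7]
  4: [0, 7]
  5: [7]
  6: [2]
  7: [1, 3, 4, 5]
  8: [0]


Visit 7, push [5, 4, 3, 1]
Visit 1, push []
Visit 3, push []
Visit 4, push [0]
Visit 0, push [8, 2]
Visit 2, push [6]
Visit 6, push []
Visit 8, push []
Visit 5, push []

DFS order: [7, 1, 3, 4, 0, 2, 6, 8, 5]


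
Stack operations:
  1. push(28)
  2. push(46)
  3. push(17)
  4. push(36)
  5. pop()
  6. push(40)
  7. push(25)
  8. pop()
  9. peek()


push(28) -> [28]
push(46) -> [28, 46]
push(17) -> [28, 46, 17]
push(36) -> [28, 46, 17, 36]
pop()->36, [28, 46, 17]
push(40) -> [28, 46, 17, 40]
push(25) -> [28, 46, 17, 40, 25]
pop()->25, [28, 46, 17, 40]
peek()->40

Final stack: [28, 46, 17, 40]


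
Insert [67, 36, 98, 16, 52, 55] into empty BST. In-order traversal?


Insert 67: root
Insert 36: L from 67
Insert 98: R from 67
Insert 16: L from 67 -> L from 36
Insert 52: L from 67 -> R from 36
Insert 55: L from 67 -> R from 36 -> R from 52

In-order: [16, 36, 52, 55, 67, 98]


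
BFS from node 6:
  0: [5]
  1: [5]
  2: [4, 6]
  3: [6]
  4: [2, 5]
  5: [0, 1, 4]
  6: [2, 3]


Visit 6, enqueue [2, 3]
Visit 2, enqueue [4]
Visit 3, enqueue []
Visit 4, enqueue [5]
Visit 5, enqueue [0, 1]
Visit 0, enqueue []
Visit 1, enqueue []

BFS order: [6, 2, 3, 4, 5, 0, 1]


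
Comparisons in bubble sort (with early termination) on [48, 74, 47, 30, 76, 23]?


Algorithm: bubble sort (with early termination)
Input: [48, 74, 47, 30, 76, 23]
Sorted: [23, 30, 47, 48, 74, 76]

15


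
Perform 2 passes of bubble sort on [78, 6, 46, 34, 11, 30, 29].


Initial: [78, 6, 46, 34, 11, 30, 29]
Pass 1: [6, 46, 34, 11, 30, 29, 78] (6 swaps)
Pass 2: [6, 34, 11, 30, 29, 46, 78] (4 swaps)

After 2 passes: [6, 34, 11, 30, 29, 46, 78]


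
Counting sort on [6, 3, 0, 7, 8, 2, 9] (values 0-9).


Input: [6, 3, 0, 7, 8, 2, 9]
Counts: [1, 0, 1, 1, 0, 0, 1, 1, 1, 1]

Sorted: [0, 2, 3, 6, 7, 8, 9]


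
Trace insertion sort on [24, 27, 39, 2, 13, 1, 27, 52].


Initial: [24, 27, 39, 2, 13, 1, 27, 52]
Insert 27: [24, 27, 39, 2, 13, 1, 27, 52]
Insert 39: [24, 27, 39, 2, 13, 1, 27, 52]
Insert 2: [2, 24, 27, 39, 13, 1, 27, 52]
Insert 13: [2, 13, 24, 27, 39, 1, 27, 52]
Insert 1: [1, 2, 13, 24, 27, 39, 27, 52]
Insert 27: [1, 2, 13, 24, 27, 27, 39, 52]
Insert 52: [1, 2, 13, 24, 27, 27, 39, 52]

Sorted: [1, 2, 13, 24, 27, 27, 39, 52]


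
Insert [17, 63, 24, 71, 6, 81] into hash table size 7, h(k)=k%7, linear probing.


Insert 17: h=3 -> slot 3
Insert 63: h=0 -> slot 0
Insert 24: h=3, 1 probes -> slot 4
Insert 71: h=1 -> slot 1
Insert 6: h=6 -> slot 6
Insert 81: h=4, 1 probes -> slot 5

Table: [63, 71, None, 17, 24, 81, 6]


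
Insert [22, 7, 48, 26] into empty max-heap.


Insert 22: [22]
Insert 7: [22, 7]
Insert 48: [48, 7, 22]
Insert 26: [48, 26, 22, 7]

Final heap: [48, 26, 22, 7]


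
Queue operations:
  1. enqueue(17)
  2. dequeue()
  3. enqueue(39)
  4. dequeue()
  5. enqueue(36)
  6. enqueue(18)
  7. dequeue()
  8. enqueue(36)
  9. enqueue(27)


enqueue(17) -> [17]
dequeue()->17, []
enqueue(39) -> [39]
dequeue()->39, []
enqueue(36) -> [36]
enqueue(18) -> [36, 18]
dequeue()->36, [18]
enqueue(36) -> [18, 36]
enqueue(27) -> [18, 36, 27]

Final queue: [18, 36, 27]


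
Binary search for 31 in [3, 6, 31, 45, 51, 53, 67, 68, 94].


Step 1: lo=0, hi=8, mid=4, val=51
Step 2: lo=0, hi=3, mid=1, val=6
Step 3: lo=2, hi=3, mid=2, val=31

Found at index 2


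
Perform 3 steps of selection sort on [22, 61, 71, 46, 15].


Initial: [22, 61, 71, 46, 15]
Step 1: min=15 at 4
  Swap: [15, 61, 71, 46, 22]
Step 2: min=22 at 4
  Swap: [15, 22, 71, 46, 61]
Step 3: min=46 at 3
  Swap: [15, 22, 46, 71, 61]

After 3 steps: [15, 22, 46, 71, 61]


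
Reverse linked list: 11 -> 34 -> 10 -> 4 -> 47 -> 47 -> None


Step 1: curr=11, set curr.next=prev(None) | reversed so far: 11
Step 2: curr=34, set curr.next=prev(11) | reversed so far: 34 -> 11
Step 3: curr=10, set curr.next=prev(34) | reversed so far: 10 -> 34 -> 11
Step 4: curr=4, set curr.next=prev(10) | reversed so far: 4 -> 10 -> 34 -> 11
Step 5: curr=47, set curr.next=prev(4) | reversed so far: 47 -> 4 -> 10 -> 34 -> 11
Step 6: curr=47, set curr.next=prev(47) | reversed so far: 47 -> 47 -> 4 -> 10 -> 34 -> 11

47 -> 47 -> 4 -> 10 -> 34 -> 11 -> None


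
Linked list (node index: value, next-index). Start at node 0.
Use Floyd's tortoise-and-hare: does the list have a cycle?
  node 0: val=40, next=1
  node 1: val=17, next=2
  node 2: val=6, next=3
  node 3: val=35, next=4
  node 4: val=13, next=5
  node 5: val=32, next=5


Floyd's tortoise (slow, +1) and hare (fast, +2):
  init: slow=0, fast=0
  step 1: slow=1, fast=2
  step 2: slow=2, fast=4
  step 3: slow=3, fast=5
  step 4: slow=4, fast=5
  step 5: slow=5, fast=5
  slow == fast at node 5: cycle detected

Cycle: yes


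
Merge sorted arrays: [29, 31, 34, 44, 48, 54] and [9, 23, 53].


Take 9 from B
Take 23 from B
Take 29 from A
Take 31 from A
Take 34 from A
Take 44 from A
Take 48 from A
Take 53 from B

Merged: [9, 23, 29, 31, 34, 44, 48, 53, 54]


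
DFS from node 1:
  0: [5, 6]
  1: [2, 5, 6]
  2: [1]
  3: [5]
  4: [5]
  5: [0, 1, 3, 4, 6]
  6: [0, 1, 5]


Visit 1, push [6, 5, 2]
Visit 2, push []
Visit 5, push [6, 4, 3, 0]
Visit 0, push [6]
Visit 6, push []
Visit 3, push []
Visit 4, push []

DFS order: [1, 2, 5, 0, 6, 3, 4]


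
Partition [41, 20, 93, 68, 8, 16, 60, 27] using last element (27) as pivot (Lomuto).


Pivot: 27
  20 <= 27: swap -> [20, 41, 93, 68, 8, 16, 60, 27]
  8 <= 27: swap -> [20, 8, 93, 68, 41, 16, 60, 27]
  16 <= 27: swap -> [20, 8, 16, 68, 41, 93, 60, 27]
Place pivot at 3: [20, 8, 16, 27, 41, 93, 60, 68]

Partitioned: [20, 8, 16, 27, 41, 93, 60, 68]


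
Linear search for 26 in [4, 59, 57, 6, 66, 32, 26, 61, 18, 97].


i=0: 4!=26
i=1: 59!=26
i=2: 57!=26
i=3: 6!=26
i=4: 66!=26
i=5: 32!=26
i=6: 26==26 found!

Found at 6, 7 comps


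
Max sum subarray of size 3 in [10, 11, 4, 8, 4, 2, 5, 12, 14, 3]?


[0:3]: 25
[1:4]: 23
[2:5]: 16
[3:6]: 14
[4:7]: 11
[5:8]: 19
[6:9]: 31
[7:10]: 29

Max: 31 at [6:9]


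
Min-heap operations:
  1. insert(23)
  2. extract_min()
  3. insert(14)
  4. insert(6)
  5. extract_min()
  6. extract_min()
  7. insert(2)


insert(23) -> [23]
extract_min()->23, []
insert(14) -> [14]
insert(6) -> [6, 14]
extract_min()->6, [14]
extract_min()->14, []
insert(2) -> [2]

Final heap: [2]


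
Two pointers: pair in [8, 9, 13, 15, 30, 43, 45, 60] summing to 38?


lo=0(8)+hi=7(60)=68
lo=0(8)+hi=6(45)=53
lo=0(8)+hi=5(43)=51
lo=0(8)+hi=4(30)=38

Yes: 8+30=38


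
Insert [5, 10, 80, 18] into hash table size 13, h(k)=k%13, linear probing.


Insert 5: h=5 -> slot 5
Insert 10: h=10 -> slot 10
Insert 80: h=2 -> slot 2
Insert 18: h=5, 1 probes -> slot 6

Table: [None, None, 80, None, None, 5, 18, None, None, None, 10, None, None]


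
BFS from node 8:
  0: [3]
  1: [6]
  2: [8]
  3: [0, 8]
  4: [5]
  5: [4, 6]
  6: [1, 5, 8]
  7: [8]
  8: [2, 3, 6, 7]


Visit 8, enqueue [2, 3, 6, 7]
Visit 2, enqueue []
Visit 3, enqueue [0]
Visit 6, enqueue [1, 5]
Visit 7, enqueue []
Visit 0, enqueue []
Visit 1, enqueue []
Visit 5, enqueue [4]
Visit 4, enqueue []

BFS order: [8, 2, 3, 6, 7, 0, 1, 5, 4]


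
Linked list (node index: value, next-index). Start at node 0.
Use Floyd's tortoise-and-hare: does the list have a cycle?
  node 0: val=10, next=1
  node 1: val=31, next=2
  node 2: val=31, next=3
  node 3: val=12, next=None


Floyd's tortoise (slow, +1) and hare (fast, +2):
  init: slow=0, fast=0
  step 1: slow=1, fast=2
  step 2: fast 2->3->None, no cycle

Cycle: no


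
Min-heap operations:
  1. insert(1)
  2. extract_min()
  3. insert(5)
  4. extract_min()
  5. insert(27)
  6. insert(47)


insert(1) -> [1]
extract_min()->1, []
insert(5) -> [5]
extract_min()->5, []
insert(27) -> [27]
insert(47) -> [27, 47]

Final heap: [27, 47]


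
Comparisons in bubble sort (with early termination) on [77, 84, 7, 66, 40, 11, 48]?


Algorithm: bubble sort (with early termination)
Input: [77, 84, 7, 66, 40, 11, 48]
Sorted: [7, 11, 40, 48, 66, 77, 84]

20


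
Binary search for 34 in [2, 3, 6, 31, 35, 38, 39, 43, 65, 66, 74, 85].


Step 1: lo=0, hi=11, mid=5, val=38
Step 2: lo=0, hi=4, mid=2, val=6
Step 3: lo=3, hi=4, mid=3, val=31
Step 4: lo=4, hi=4, mid=4, val=35

Not found


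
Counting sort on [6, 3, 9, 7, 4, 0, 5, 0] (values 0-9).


Input: [6, 3, 9, 7, 4, 0, 5, 0]
Counts: [2, 0, 0, 1, 1, 1, 1, 1, 0, 1]

Sorted: [0, 0, 3, 4, 5, 6, 7, 9]


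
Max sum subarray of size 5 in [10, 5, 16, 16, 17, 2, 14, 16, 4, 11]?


[0:5]: 64
[1:6]: 56
[2:7]: 65
[3:8]: 65
[4:9]: 53
[5:10]: 47

Max: 65 at [2:7]


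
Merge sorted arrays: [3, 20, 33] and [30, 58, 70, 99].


Take 3 from A
Take 20 from A
Take 30 from B
Take 33 from A

Merged: [3, 20, 30, 33, 58, 70, 99]


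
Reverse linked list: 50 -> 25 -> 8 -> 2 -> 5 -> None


Step 1: curr=50, set curr.next=prev(None) | reversed so far: 50
Step 2: curr=25, set curr.next=prev(50) | reversed so far: 25 -> 50
Step 3: curr=8, set curr.next=prev(25) | reversed so far: 8 -> 25 -> 50
Step 4: curr=2, set curr.next=prev(8) | reversed so far: 2 -> 8 -> 25 -> 50
Step 5: curr=5, set curr.next=prev(2) | reversed so far: 5 -> 2 -> 8 -> 25 -> 50

5 -> 2 -> 8 -> 25 -> 50 -> None


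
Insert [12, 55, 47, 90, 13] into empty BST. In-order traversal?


Insert 12: root
Insert 55: R from 12
Insert 47: R from 12 -> L from 55
Insert 90: R from 12 -> R from 55
Insert 13: R from 12 -> L from 55 -> L from 47

In-order: [12, 13, 47, 55, 90]


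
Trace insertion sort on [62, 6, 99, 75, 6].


Initial: [62, 6, 99, 75, 6]
Insert 6: [6, 62, 99, 75, 6]
Insert 99: [6, 62, 99, 75, 6]
Insert 75: [6, 62, 75, 99, 6]
Insert 6: [6, 6, 62, 75, 99]

Sorted: [6, 6, 62, 75, 99]


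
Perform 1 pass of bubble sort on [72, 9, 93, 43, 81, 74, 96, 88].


Initial: [72, 9, 93, 43, 81, 74, 96, 88]
Pass 1: [9, 72, 43, 81, 74, 93, 88, 96] (5 swaps)

After 1 pass: [9, 72, 43, 81, 74, 93, 88, 96]


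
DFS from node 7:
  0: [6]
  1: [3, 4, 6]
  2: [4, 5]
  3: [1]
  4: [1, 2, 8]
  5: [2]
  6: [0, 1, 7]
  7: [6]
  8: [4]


Visit 7, push [6]
Visit 6, push [1, 0]
Visit 0, push []
Visit 1, push [4, 3]
Visit 3, push []
Visit 4, push [8, 2]
Visit 2, push [5]
Visit 5, push []
Visit 8, push []

DFS order: [7, 6, 0, 1, 3, 4, 2, 5, 8]


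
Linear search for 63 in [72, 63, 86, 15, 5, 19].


i=0: 72!=63
i=1: 63==63 found!

Found at 1, 2 comps


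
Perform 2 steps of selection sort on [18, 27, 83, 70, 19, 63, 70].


Initial: [18, 27, 83, 70, 19, 63, 70]
Step 1: min=18 at 0
  Swap: [18, 27, 83, 70, 19, 63, 70]
Step 2: min=19 at 4
  Swap: [18, 19, 83, 70, 27, 63, 70]

After 2 steps: [18, 19, 83, 70, 27, 63, 70]


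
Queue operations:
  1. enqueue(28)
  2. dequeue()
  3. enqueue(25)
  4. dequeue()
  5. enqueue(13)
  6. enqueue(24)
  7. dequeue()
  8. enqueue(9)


enqueue(28) -> [28]
dequeue()->28, []
enqueue(25) -> [25]
dequeue()->25, []
enqueue(13) -> [13]
enqueue(24) -> [13, 24]
dequeue()->13, [24]
enqueue(9) -> [24, 9]

Final queue: [24, 9]


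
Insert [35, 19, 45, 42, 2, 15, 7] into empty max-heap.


Insert 35: [35]
Insert 19: [35, 19]
Insert 45: [45, 19, 35]
Insert 42: [45, 42, 35, 19]
Insert 2: [45, 42, 35, 19, 2]
Insert 15: [45, 42, 35, 19, 2, 15]
Insert 7: [45, 42, 35, 19, 2, 15, 7]

Final heap: [45, 42, 35, 19, 2, 15, 7]


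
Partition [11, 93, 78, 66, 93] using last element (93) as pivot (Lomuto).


Pivot: 93
  11 <= 93: advance i (no swap)
  93 <= 93: advance i (no swap)
  78 <= 93: advance i (no swap)
  66 <= 93: advance i (no swap)
Place pivot at 4: [11, 93, 78, 66, 93]

Partitioned: [11, 93, 78, 66, 93]


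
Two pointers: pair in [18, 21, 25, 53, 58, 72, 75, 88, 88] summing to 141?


lo=0(18)+hi=8(88)=106
lo=1(21)+hi=8(88)=109
lo=2(25)+hi=8(88)=113
lo=3(53)+hi=8(88)=141

Yes: 53+88=141


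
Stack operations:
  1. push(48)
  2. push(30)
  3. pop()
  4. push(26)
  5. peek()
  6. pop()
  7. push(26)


push(48) -> [48]
push(30) -> [48, 30]
pop()->30, [48]
push(26) -> [48, 26]
peek()->26
pop()->26, [48]
push(26) -> [48, 26]

Final stack: [48, 26]


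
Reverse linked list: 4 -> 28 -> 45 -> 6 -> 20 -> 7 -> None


Step 1: curr=4, set curr.next=prev(None) | reversed so far: 4
Step 2: curr=28, set curr.next=prev(4) | reversed so far: 28 -> 4
Step 3: curr=45, set curr.next=prev(28) | reversed so far: 45 -> 28 -> 4
Step 4: curr=6, set curr.next=prev(45) | reversed so far: 6 -> 45 -> 28 -> 4
Step 5: curr=20, set curr.next=prev(6) | reversed so far: 20 -> 6 -> 45 -> 28 -> 4
Step 6: curr=7, set curr.next=prev(20) | reversed so far: 7 -> 20 -> 6 -> 45 -> 28 -> 4

7 -> 20 -> 6 -> 45 -> 28 -> 4 -> None


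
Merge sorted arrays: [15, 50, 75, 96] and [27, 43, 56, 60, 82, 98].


Take 15 from A
Take 27 from B
Take 43 from B
Take 50 from A
Take 56 from B
Take 60 from B
Take 75 from A
Take 82 from B
Take 96 from A

Merged: [15, 27, 43, 50, 56, 60, 75, 82, 96, 98]


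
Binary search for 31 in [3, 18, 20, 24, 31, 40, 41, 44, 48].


Step 1: lo=0, hi=8, mid=4, val=31

Found at index 4


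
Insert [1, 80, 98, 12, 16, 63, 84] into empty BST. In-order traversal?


Insert 1: root
Insert 80: R from 1
Insert 98: R from 1 -> R from 80
Insert 12: R from 1 -> L from 80
Insert 16: R from 1 -> L from 80 -> R from 12
Insert 63: R from 1 -> L from 80 -> R from 12 -> R from 16
Insert 84: R from 1 -> R from 80 -> L from 98

In-order: [1, 12, 16, 63, 80, 84, 98]


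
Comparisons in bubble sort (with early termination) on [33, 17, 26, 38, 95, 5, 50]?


Algorithm: bubble sort (with early termination)
Input: [33, 17, 26, 38, 95, 5, 50]
Sorted: [5, 17, 26, 33, 38, 50, 95]

21


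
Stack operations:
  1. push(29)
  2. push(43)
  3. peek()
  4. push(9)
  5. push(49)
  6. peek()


push(29) -> [29]
push(43) -> [29, 43]
peek()->43
push(9) -> [29, 43, 9]
push(49) -> [29, 43, 9, 49]
peek()->49

Final stack: [29, 43, 9, 49]
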